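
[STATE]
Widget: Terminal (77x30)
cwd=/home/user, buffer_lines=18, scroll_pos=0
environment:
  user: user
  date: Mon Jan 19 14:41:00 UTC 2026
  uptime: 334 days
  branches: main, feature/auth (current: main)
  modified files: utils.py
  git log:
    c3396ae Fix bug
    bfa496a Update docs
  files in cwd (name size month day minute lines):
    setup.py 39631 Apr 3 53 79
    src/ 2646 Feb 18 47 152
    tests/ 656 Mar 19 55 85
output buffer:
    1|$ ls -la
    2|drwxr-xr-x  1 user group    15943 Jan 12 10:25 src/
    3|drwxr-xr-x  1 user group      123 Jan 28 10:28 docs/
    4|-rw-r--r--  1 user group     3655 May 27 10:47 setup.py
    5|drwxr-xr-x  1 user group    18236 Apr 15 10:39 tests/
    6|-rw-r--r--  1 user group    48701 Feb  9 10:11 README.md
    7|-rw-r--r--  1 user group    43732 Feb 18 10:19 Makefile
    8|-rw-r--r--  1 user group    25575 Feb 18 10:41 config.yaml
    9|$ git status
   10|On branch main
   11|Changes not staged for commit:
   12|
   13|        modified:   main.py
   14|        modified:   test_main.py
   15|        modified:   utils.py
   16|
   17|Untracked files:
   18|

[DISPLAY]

$ ls -la                                                                     
drwxr-xr-x  1 user group    15943 Jan 12 10:25 src/                          
drwxr-xr-x  1 user group      123 Jan 28 10:28 docs/                         
-rw-r--r--  1 user group     3655 May 27 10:47 setup.py                      
drwxr-xr-x  1 user group    18236 Apr 15 10:39 tests/                        
-rw-r--r--  1 user group    48701 Feb  9 10:11 README.md                     
-rw-r--r--  1 user group    43732 Feb 18 10:19 Makefile                      
-rw-r--r--  1 user group    25575 Feb 18 10:41 config.yaml                   
$ git status                                                                 
On branch main                                                               
Changes not staged for commit:                                               
                                                                             
        modified:   main.py                                                  
        modified:   test_main.py                                             
        modified:   utils.py                                                 
                                                                             
Untracked files:                                                             
                                                                             
$ █                                                                          
                                                                             
                                                                             
                                                                             
                                                                             
                                                                             
                                                                             
                                                                             
                                                                             
                                                                             
                                                                             
                                                                             


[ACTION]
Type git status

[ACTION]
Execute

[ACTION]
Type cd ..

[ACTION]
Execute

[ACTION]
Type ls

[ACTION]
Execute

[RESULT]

$ ls -la                                                                     
drwxr-xr-x  1 user group    15943 Jan 12 10:25 src/                          
drwxr-xr-x  1 user group      123 Jan 28 10:28 docs/                         
-rw-r--r--  1 user group     3655 May 27 10:47 setup.py                      
drwxr-xr-x  1 user group    18236 Apr 15 10:39 tests/                        
-rw-r--r--  1 user group    48701 Feb  9 10:11 README.md                     
-rw-r--r--  1 user group    43732 Feb 18 10:19 Makefile                      
-rw-r--r--  1 user group    25575 Feb 18 10:41 config.yaml                   
$ git status                                                                 
On branch main                                                               
Changes not staged for commit:                                               
                                                                             
        modified:   main.py                                                  
        modified:   test_main.py                                             
        modified:   utils.py                                                 
                                                                             
Untracked files:                                                             
                                                                             
$ git status                                                                 
On branch main                                                               
Changes not staged for commit:                                               
                                                                             
        modified:   utils.py                                                 
$ cd ..                                                                      
                                                                             
$ ls                                                                         
setup.py  src/  tests/                                                       
$ █                                                                          
                                                                             
                                                                             


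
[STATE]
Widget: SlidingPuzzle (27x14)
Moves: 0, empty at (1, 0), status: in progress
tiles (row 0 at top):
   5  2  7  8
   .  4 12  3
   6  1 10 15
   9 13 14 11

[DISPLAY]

┌────┬────┬────┬────┐      
│  5 │  2 │  7 │  8 │      
├────┼────┼────┼────┤      
│    │  4 │ 12 │  3 │      
├────┼────┼────┼────┤      
│  6 │  1 │ 10 │ 15 │      
├────┼────┼────┼────┤      
│  9 │ 13 │ 14 │ 11 │      
└────┴────┴────┴────┘      
Moves: 0                   
                           
                           
                           
                           


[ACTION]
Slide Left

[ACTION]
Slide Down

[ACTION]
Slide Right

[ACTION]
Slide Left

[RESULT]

┌────┬────┬────┬────┐      
│  5 │    │  7 │  8 │      
├────┼────┼────┼────┤      
│  4 │  2 │ 12 │  3 │      
├────┼────┼────┼────┤      
│  6 │  1 │ 10 │ 15 │      
├────┼────┼────┼────┤      
│  9 │ 13 │ 14 │ 11 │      
└────┴────┴────┴────┘      
Moves: 4                   
                           
                           
                           
                           


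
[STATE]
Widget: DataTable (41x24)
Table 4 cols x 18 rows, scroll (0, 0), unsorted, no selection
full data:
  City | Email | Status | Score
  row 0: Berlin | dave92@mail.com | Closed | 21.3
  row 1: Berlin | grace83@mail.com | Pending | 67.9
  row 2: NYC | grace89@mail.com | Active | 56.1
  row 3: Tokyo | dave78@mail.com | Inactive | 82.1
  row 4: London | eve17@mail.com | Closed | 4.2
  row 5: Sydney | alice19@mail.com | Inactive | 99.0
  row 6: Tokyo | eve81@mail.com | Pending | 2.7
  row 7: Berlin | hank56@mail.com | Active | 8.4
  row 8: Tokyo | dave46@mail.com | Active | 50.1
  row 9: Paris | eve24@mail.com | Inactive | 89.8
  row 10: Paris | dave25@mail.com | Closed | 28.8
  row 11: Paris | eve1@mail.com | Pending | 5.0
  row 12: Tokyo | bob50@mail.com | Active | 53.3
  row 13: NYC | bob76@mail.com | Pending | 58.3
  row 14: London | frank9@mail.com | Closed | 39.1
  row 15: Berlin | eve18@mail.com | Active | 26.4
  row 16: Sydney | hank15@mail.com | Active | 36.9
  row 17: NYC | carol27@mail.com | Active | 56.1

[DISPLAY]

City  │Email           │Status  │Score   
──────┼────────────────┼────────┼─────   
Berlin│dave92@mail.com │Closed  │21.3    
Berlin│grace83@mail.com│Pending │67.9    
NYC   │grace89@mail.com│Active  │56.1    
Tokyo │dave78@mail.com │Inactive│82.1    
London│eve17@mail.com  │Closed  │4.2     
Sydney│alice19@mail.com│Inactive│99.0    
Tokyo │eve81@mail.com  │Pending │2.7     
Berlin│hank56@mail.com │Active  │8.4     
Tokyo │dave46@mail.com │Active  │50.1    
Paris │eve24@mail.com  │Inactive│89.8    
Paris │dave25@mail.com │Closed  │28.8    
Paris │eve1@mail.com   │Pending │5.0     
Tokyo │bob50@mail.com  │Active  │53.3    
NYC   │bob76@mail.com  │Pending │58.3    
London│frank9@mail.com │Closed  │39.1    
Berlin│eve18@mail.com  │Active  │26.4    
Sydney│hank15@mail.com │Active  │36.9    
NYC   │carol27@mail.com│Active  │56.1    
                                         
                                         
                                         
                                         


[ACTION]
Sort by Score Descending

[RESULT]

City  │Email           │Status  │Scor▼   
──────┼────────────────┼────────┼─────   
Sydney│alice19@mail.com│Inactive│99.0    
Paris │eve24@mail.com  │Inactive│89.8    
Tokyo │dave78@mail.com │Inactive│82.1    
Berlin│grace83@mail.com│Pending │67.9    
NYC   │bob76@mail.com  │Pending │58.3    
NYC   │grace89@mail.com│Active  │56.1    
NYC   │carol27@mail.com│Active  │56.1    
Tokyo │bob50@mail.com  │Active  │53.3    
Tokyo │dave46@mail.com │Active  │50.1    
London│frank9@mail.com │Closed  │39.1    
Sydney│hank15@mail.com │Active  │36.9    
Paris │dave25@mail.com │Closed  │28.8    
Berlin│eve18@mail.com  │Active  │26.4    
Berlin│dave92@mail.com │Closed  │21.3    
Berlin│hank56@mail.com │Active  │8.4     
Paris │eve1@mail.com   │Pending │5.0     
London│eve17@mail.com  │Closed  │4.2     
Tokyo │eve81@mail.com  │Pending │2.7     
                                         
                                         
                                         
                                         


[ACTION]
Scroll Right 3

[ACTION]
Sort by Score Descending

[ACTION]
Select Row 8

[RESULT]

City  │Email           │Status  │Scor▼   
──────┼────────────────┼────────┼─────   
Sydney│alice19@mail.com│Inactive│99.0    
Paris │eve24@mail.com  │Inactive│89.8    
Tokyo │dave78@mail.com │Inactive│82.1    
Berlin│grace83@mail.com│Pending │67.9    
NYC   │bob76@mail.com  │Pending │58.3    
NYC   │grace89@mail.com│Active  │56.1    
NYC   │carol27@mail.com│Active  │56.1    
Tokyo │bob50@mail.com  │Active  │53.3    
>okyo │dave46@mail.com │Active  │50.1    
London│frank9@mail.com │Closed  │39.1    
Sydney│hank15@mail.com │Active  │36.9    
Paris │dave25@mail.com │Closed  │28.8    
Berlin│eve18@mail.com  │Active  │26.4    
Berlin│dave92@mail.com │Closed  │21.3    
Berlin│hank56@mail.com │Active  │8.4     
Paris │eve1@mail.com   │Pending │5.0     
London│eve17@mail.com  │Closed  │4.2     
Tokyo │eve81@mail.com  │Pending │2.7     
                                         
                                         
                                         
                                         


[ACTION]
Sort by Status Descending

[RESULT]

City  │Email           │Status ▼│Score   
──────┼────────────────┼────────┼─────   
Berlin│grace83@mail.com│Pending │67.9    
NYC   │bob76@mail.com  │Pending │58.3    
Paris │eve1@mail.com   │Pending │5.0     
Tokyo │eve81@mail.com  │Pending │2.7     
Sydney│alice19@mail.com│Inactive│99.0    
Paris │eve24@mail.com  │Inactive│89.8    
Tokyo │dave78@mail.com │Inactive│82.1    
London│frank9@mail.com │Closed  │39.1    
>aris │dave25@mail.com │Closed  │28.8    
Berlin│dave92@mail.com │Closed  │21.3    
London│eve17@mail.com  │Closed  │4.2     
NYC   │grace89@mail.com│Active  │56.1    
NYC   │carol27@mail.com│Active  │56.1    
Tokyo │bob50@mail.com  │Active  │53.3    
Tokyo │dave46@mail.com │Active  │50.1    
Sydney│hank15@mail.com │Active  │36.9    
Berlin│eve18@mail.com  │Active  │26.4    
Berlin│hank56@mail.com │Active  │8.4     
                                         
                                         
                                         
                                         


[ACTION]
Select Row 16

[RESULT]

City  │Email           │Status ▼│Score   
──────┼────────────────┼────────┼─────   
Berlin│grace83@mail.com│Pending │67.9    
NYC   │bob76@mail.com  │Pending │58.3    
Paris │eve1@mail.com   │Pending │5.0     
Tokyo │eve81@mail.com  │Pending │2.7     
Sydney│alice19@mail.com│Inactive│99.0    
Paris │eve24@mail.com  │Inactive│89.8    
Tokyo │dave78@mail.com │Inactive│82.1    
London│frank9@mail.com │Closed  │39.1    
Paris │dave25@mail.com │Closed  │28.8    
Berlin│dave92@mail.com │Closed  │21.3    
London│eve17@mail.com  │Closed  │4.2     
NYC   │grace89@mail.com│Active  │56.1    
NYC   │carol27@mail.com│Active  │56.1    
Tokyo │bob50@mail.com  │Active  │53.3    
Tokyo │dave46@mail.com │Active  │50.1    
Sydney│hank15@mail.com │Active  │36.9    
>erlin│eve18@mail.com  │Active  │26.4    
Berlin│hank56@mail.com │Active  │8.4     
                                         
                                         
                                         
                                         


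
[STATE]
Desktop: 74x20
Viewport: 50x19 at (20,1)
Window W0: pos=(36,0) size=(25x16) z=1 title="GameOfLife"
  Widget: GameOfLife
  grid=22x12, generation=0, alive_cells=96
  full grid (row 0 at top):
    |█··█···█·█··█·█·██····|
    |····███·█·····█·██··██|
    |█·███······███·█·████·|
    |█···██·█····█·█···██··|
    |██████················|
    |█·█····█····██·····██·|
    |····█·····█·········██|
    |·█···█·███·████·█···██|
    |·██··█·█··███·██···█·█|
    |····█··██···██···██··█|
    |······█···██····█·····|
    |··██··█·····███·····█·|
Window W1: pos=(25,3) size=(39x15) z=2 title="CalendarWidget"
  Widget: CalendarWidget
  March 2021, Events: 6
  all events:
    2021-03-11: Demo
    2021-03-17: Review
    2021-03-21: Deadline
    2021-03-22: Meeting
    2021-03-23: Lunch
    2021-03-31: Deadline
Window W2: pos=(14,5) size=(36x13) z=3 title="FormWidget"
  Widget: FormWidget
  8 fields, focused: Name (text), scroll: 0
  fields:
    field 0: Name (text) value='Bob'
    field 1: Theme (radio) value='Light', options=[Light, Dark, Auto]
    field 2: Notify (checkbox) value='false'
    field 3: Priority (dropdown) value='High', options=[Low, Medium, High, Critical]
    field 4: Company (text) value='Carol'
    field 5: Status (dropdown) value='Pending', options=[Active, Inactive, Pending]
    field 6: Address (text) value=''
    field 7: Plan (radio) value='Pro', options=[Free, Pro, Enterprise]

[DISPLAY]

                ┃ GameOfLife            ┃         
                ┠───────────────────────┨         
     ┏━━━━━━━━━━━━━━━━━━━━━━━━━━━━━━━━━━━━━┓      
     ┃ CalendarWidget                      ┃      
━━━━━━━━━━━━━━━━━━━━━━━━━━━━━┓─────────────┨      
Widget                       ┃             ┃      
─────────────────────────────┨             ┃      
e:       [Bob               ]┃             ┃      
me:      (●) Light  ( ) Dark ┃             ┃      
ify:     [ ]                 ┃             ┃      
ority:   [High             ▼]┃             ┃      
pany:    [Carol             ]┃             ┃      
tus:     [Pending          ▼]┃             ┃      
ress:    [                  ]┃             ┃      
n:       ( ) Free  (●) Pro  (┃             ┃      
                             ┃             ┃      
━━━━━━━━━━━━━━━━━━━━━━━━━━━━━┛━━━━━━━━━━━━━┛      
                                                  
                                                  


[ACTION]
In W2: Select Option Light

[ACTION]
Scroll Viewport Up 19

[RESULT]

                ┏━━━━━━━━━━━━━━━━━━━━━━━┓         
                ┃ GameOfLife            ┃         
                ┠───────────────────────┨         
     ┏━━━━━━━━━━━━━━━━━━━━━━━━━━━━━━━━━━━━━┓      
     ┃ CalendarWidget                      ┃      
━━━━━━━━━━━━━━━━━━━━━━━━━━━━━┓─────────────┨      
Widget                       ┃             ┃      
─────────────────────────────┨             ┃      
e:       [Bob               ]┃             ┃      
me:      (●) Light  ( ) Dark ┃             ┃      
ify:     [ ]                 ┃             ┃      
ority:   [High             ▼]┃             ┃      
pany:    [Carol             ]┃             ┃      
tus:     [Pending          ▼]┃             ┃      
ress:    [                  ]┃             ┃      
n:       ( ) Free  (●) Pro  (┃             ┃      
                             ┃             ┃      
━━━━━━━━━━━━━━━━━━━━━━━━━━━━━┛━━━━━━━━━━━━━┛      
                                                  


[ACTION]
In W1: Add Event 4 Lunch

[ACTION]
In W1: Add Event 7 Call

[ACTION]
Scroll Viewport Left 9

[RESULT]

                         ┏━━━━━━━━━━━━━━━━━━━━━━━┓
                         ┃ GameOfLife            ┃
                         ┠───────────────────────┨
              ┏━━━━━━━━━━━━━━━━━━━━━━━━━━━━━━━━━━━
              ┃ CalendarWidget                    
   ┏━━━━━━━━━━━━━━━━━━━━━━━━━━━━━━━━━━┓───────────
   ┃ FormWidget                       ┃           
   ┠──────────────────────────────────┨           
   ┃> Name:       [Bob               ]┃           
   ┃  Theme:      (●) Light  ( ) Dark ┃           
   ┃  Notify:     [ ]                 ┃           
   ┃  Priority:   [High             ▼]┃           
   ┃  Company:    [Carol             ]┃           
   ┃  Status:     [Pending          ▼]┃           
   ┃  Address:    [                  ]┃           
   ┃  Plan:       ( ) Free  (●) Pro  (┃           
   ┃                                  ┃           
   ┗━━━━━━━━━━━━━━━━━━━━━━━━━━━━━━━━━━┛━━━━━━━━━━━
                                                  


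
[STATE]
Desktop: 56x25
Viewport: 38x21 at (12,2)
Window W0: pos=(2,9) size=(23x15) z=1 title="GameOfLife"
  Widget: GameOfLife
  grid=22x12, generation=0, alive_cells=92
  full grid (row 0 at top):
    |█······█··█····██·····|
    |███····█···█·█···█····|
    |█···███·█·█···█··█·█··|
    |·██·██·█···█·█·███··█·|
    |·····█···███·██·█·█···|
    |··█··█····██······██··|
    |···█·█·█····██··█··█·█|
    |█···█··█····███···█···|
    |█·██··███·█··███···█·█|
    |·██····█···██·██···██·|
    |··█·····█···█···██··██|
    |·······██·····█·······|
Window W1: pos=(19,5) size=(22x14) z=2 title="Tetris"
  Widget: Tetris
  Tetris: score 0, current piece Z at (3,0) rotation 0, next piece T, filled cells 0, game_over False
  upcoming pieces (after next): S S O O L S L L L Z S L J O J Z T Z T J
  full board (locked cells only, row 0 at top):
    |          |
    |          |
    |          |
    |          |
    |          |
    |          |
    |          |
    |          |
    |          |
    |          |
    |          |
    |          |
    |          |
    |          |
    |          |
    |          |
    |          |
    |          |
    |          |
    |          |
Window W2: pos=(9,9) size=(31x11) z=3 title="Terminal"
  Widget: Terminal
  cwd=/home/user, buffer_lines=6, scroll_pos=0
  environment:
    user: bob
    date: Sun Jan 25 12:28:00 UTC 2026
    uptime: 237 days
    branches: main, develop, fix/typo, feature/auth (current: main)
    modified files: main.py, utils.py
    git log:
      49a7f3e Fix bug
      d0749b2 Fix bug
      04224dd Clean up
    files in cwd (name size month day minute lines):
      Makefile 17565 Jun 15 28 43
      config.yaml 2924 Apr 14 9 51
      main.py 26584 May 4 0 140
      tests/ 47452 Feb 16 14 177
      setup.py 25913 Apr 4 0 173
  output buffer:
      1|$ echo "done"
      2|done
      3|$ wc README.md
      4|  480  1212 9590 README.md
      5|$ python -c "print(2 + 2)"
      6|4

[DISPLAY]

                                      
                                      
                                      
       ┏━━━━━━━━━━━━━━━━━━━━┓         
       ┃ Tetris             ┃         
       ┠────────────────────┨         
       ┃          │Next:    ┃         
━━━━━━━━━━━━━━━━━━━━━━━━━━━┓┃         
erminal                    ┃┃         
───────────────────────────┨┃         
echo "done"                ┃┃         
ne                         ┃┃         
wc README.md               ┃┃         
480  1212 9590 README.md   ┃┃         
python -c "print(2 + 2)"   ┃┃         
                           ┃┃         
█                          ┃┛         
━━━━━━━━━━━━━━━━━━━━━━━━━━━┛          
·█··███···█·┃                         
··██·██···██┃                         
···█···██··█┃                         


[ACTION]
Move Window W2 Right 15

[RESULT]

                                      
                                      
                                      
       ┏━━━━━━━━━━━━━━━━━━━━┓         
       ┃ Tetris             ┃         
       ┠────────────────────┨         
       ┃          │Next:    ┃         
━━━━━━━┃    ┏━━━━━━━━━━━━━━━━━━━━━━━━━
fe     ┃    ┃ Terminal                
───────┃    ┠─────────────────────────
       ┃    ┃$ echo "done"            
··█·█··┃    ┃done                     
·█···█·┃    ┃$ wc README.md           
··█·█·█┃    ┃  480  1212 9590 README.m
███·██·┃    ┃$ python -c "print(2 + 2)
·██····┃    ┃4                        
···██··┗━━━━┃$ █                      
···███···█··┗━━━━━━━━━━━━━━━━━━━━━━━━━
·█··███···█·┃                         
··██·██···██┃                         
···█···██··█┃                         


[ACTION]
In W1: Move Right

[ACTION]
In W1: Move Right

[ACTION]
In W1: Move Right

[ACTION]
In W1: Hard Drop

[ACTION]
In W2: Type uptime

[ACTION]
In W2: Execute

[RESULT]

                                      
                                      
                                      
       ┏━━━━━━━━━━━━━━━━━━━━┓         
       ┃ Tetris             ┃         
       ┠────────────────────┨         
       ┃          │Next:    ┃         
━━━━━━━┃    ┏━━━━━━━━━━━━━━━━━━━━━━━━━
fe     ┃    ┃ Terminal                
───────┃    ┠─────────────────────────
       ┃    ┃$ wc README.md           
··█·█··┃    ┃  480  1212 9590 README.m
·█···█·┃    ┃$ python -c "print(2 + 2)
··█·█·█┃    ┃4                        
███·██·┃    ┃$ uptime                 
·██····┃    ┃ 10:00  up 237 days      
···██··┗━━━━┃$ █                      
···███···█··┗━━━━━━━━━━━━━━━━━━━━━━━━━
·█··███···█·┃                         
··██·██···██┃                         
···█···██··█┃                         


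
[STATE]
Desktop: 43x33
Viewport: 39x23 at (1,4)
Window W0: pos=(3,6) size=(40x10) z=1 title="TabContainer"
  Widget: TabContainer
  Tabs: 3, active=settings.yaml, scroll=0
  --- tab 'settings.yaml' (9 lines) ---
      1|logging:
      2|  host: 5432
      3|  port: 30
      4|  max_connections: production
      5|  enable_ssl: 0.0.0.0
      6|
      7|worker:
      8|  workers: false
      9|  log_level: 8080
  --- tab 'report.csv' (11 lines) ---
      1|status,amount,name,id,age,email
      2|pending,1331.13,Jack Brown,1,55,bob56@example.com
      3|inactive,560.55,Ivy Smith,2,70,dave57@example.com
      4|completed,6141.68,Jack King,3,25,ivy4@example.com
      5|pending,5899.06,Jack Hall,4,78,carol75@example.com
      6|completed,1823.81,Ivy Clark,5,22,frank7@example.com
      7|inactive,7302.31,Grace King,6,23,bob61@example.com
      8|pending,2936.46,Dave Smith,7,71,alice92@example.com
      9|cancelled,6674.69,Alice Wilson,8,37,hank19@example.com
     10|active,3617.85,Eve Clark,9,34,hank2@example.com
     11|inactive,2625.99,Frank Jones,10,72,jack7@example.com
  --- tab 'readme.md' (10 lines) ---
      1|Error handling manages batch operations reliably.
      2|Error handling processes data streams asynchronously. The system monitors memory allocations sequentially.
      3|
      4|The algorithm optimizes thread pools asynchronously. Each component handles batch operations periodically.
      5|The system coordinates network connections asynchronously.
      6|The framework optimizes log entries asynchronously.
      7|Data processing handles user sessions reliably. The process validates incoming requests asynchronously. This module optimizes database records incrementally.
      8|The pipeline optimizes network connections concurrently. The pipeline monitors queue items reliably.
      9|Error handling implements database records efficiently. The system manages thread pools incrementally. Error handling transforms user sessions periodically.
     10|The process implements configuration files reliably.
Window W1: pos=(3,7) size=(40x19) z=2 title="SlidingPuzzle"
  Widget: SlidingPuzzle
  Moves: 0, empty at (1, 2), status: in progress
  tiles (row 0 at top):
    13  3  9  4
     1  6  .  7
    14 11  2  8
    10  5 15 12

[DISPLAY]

                                       
                                       
  ┏━━━━━━━━━━━━━━━━━━━━━━━━━━━━━━━━━━━━
  ┏━━━━━━━━━━━━━━━━━━━━━━━━━━━━━━━━━━━━
  ┃ SlidingPuzzle                      
  ┠────────────────────────────────────
  ┃┌────┬────┬────┬────┐               
  ┃│ 13 │  3 │  9 │  4 │               
  ┃├────┼────┼────┼────┤               
  ┃│  1 │  6 │    │  7 │               
  ┃├────┼────┼────┼────┤               
  ┃│ 14 │ 11 │  2 │  8 │               
  ┃├────┼────┼────┼────┤               
  ┃│ 10 │  5 │ 15 │ 12 │               
  ┃└────┴────┴────┴────┘               
  ┃Moves: 0                            
  ┃                                    
  ┃                                    
  ┃                                    
  ┃                                    
  ┃                                    
  ┗━━━━━━━━━━━━━━━━━━━━━━━━━━━━━━━━━━━━
                                       


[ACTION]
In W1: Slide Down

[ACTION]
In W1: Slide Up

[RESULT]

                                       
                                       
  ┏━━━━━━━━━━━━━━━━━━━━━━━━━━━━━━━━━━━━
  ┏━━━━━━━━━━━━━━━━━━━━━━━━━━━━━━━━━━━━
  ┃ SlidingPuzzle                      
  ┠────────────────────────────────────
  ┃┌────┬────┬────┬────┐               
  ┃│ 13 │  3 │  9 │  4 │               
  ┃├────┼────┼────┼────┤               
  ┃│  1 │  6 │    │  7 │               
  ┃├────┼────┼────┼────┤               
  ┃│ 14 │ 11 │  2 │  8 │               
  ┃├────┼────┼────┼────┤               
  ┃│ 10 │  5 │ 15 │ 12 │               
  ┃└────┴────┴────┴────┘               
  ┃Moves: 2                            
  ┃                                    
  ┃                                    
  ┃                                    
  ┃                                    
  ┃                                    
  ┗━━━━━━━━━━━━━━━━━━━━━━━━━━━━━━━━━━━━
                                       


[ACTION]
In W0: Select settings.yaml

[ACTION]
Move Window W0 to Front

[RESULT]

                                       
                                       
  ┏━━━━━━━━━━━━━━━━━━━━━━━━━━━━━━━━━━━━
  ┃ TabContainer                       
  ┠────────────────────────────────────
  ┃[settings.yaml]│ report.csv │ readme
  ┃────────────────────────────────────
  ┃logging:                            
  ┃  host: 5432                        
  ┃  port: 30                          
  ┃  max_connections: production       
  ┗━━━━━━━━━━━━━━━━━━━━━━━━━━━━━━━━━━━━
  ┃├────┼────┼────┼────┤               
  ┃│ 10 │  5 │ 15 │ 12 │               
  ┃└────┴────┴────┴────┘               
  ┃Moves: 2                            
  ┃                                    
  ┃                                    
  ┃                                    
  ┃                                    
  ┃                                    
  ┗━━━━━━━━━━━━━━━━━━━━━━━━━━━━━━━━━━━━
                                       


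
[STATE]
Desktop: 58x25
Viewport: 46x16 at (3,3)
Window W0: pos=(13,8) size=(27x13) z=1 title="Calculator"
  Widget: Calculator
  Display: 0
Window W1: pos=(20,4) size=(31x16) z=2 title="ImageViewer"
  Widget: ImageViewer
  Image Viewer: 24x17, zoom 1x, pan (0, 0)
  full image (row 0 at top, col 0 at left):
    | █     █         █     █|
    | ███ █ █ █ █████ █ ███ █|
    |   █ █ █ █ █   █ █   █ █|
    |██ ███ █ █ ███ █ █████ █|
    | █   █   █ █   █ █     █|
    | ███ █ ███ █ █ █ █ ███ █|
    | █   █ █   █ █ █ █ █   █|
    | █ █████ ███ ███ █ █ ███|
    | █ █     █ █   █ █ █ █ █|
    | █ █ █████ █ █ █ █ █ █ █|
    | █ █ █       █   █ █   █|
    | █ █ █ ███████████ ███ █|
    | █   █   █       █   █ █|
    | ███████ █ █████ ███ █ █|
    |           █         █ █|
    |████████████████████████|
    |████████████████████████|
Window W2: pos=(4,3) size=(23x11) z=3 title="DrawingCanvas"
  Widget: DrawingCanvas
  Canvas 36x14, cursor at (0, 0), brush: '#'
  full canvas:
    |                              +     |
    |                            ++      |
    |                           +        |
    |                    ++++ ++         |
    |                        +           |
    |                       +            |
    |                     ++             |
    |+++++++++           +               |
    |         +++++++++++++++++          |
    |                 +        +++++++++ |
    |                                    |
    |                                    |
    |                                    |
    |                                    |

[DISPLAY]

 ┏━━━━━━━━━━━━━━━━━━━━━┓                      
 ┃ DrawingCanvas       ┃━━━━━━━━━━━━━━━━━━━━━━
 ┠─────────────────────┨Viewer                
 ┃+                    ┃──────────────────────
 ┃                     ┃ █         █     █    
 ┃                     ┃ █ █ █████ █ ███ █    
 ┃                    +┃ █ █ █   █ █   █ █    
 ┃                     ┃ █ █ ███ █ █████ █    
 ┃                     ┃   █ █   █ █     █    
 ┃                     ┃ ███ █ █ █ █ ███ █    
 ┗━━━━━━━━━━━━━━━━━━━━━┛ █   █ █ █ █ █   █    
          ┃├───┼─┃ █ █████ ███ ███ █ █ ███    
          ┃│ 4 │ ┃ █ █     █ █   █ █ █ █ █    
          ┃├───┼─┃ █ █ █████ █ █ █ █ █ █ █    
          ┃│ 1 │ ┃ █ █ █       █   █ █   █    
          ┃├───┼─┃ █ █ █ ███████████ ███ █    


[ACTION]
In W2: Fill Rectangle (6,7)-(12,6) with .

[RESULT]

 ┏━━━━━━━━━━━━━━━━━━━━━┓                      
 ┃ DrawingCanvas       ┃━━━━━━━━━━━━━━━━━━━━━━
 ┠─────────────────────┨Viewer                
 ┃+                    ┃──────────────────────
 ┃                     ┃ █         █     █    
 ┃                     ┃ █ █ █████ █ ███ █    
 ┃                    +┃ █ █ █   █ █   █ █    
 ┃                     ┃ █ █ ███ █ █████ █    
 ┃                     ┃   █ █   █ █     █    
 ┃      ..             ┃ ███ █ █ █ █ ███ █    
 ┗━━━━━━━━━━━━━━━━━━━━━┛ █   █ █ █ █ █   █    
          ┃├───┼─┃ █ █████ ███ ███ █ █ ███    
          ┃│ 4 │ ┃ █ █     █ █   █ █ █ █ █    
          ┃├───┼─┃ █ █ █████ █ █ █ █ █ █ █    
          ┃│ 1 │ ┃ █ █ █       █   █ █   █    
          ┃├───┼─┃ █ █ █ ███████████ ███ █    


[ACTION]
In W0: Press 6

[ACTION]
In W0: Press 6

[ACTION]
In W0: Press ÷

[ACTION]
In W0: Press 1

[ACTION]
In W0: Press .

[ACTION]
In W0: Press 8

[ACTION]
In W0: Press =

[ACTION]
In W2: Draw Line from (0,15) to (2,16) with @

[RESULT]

 ┏━━━━━━━━━━━━━━━━━━━━━┓                      
 ┃ DrawingCanvas       ┃━━━━━━━━━━━━━━━━━━━━━━
 ┠─────────────────────┨Viewer                
 ┃+              @     ┃──────────────────────
 ┃               @     ┃ █         █     █    
 ┃                @    ┃ █ █ █████ █ ███ █    
 ┃                    +┃ █ █ █   █ █   █ █    
 ┃                     ┃ █ █ ███ █ █████ █    
 ┃                     ┃   █ █   █ █     █    
 ┃      ..             ┃ ███ █ █ █ █ ███ █    
 ┗━━━━━━━━━━━━━━━━━━━━━┛ █   █ █ █ █ █   █    
          ┃├───┼─┃ █ █████ ███ ███ █ █ ███    
          ┃│ 4 │ ┃ █ █     █ █   █ █ █ █ █    
          ┃├───┼─┃ █ █ █████ █ █ █ █ █ █ █    
          ┃│ 1 │ ┃ █ █ █       █   █ █   █    
          ┃├───┼─┃ █ █ █ ███████████ ███ █    


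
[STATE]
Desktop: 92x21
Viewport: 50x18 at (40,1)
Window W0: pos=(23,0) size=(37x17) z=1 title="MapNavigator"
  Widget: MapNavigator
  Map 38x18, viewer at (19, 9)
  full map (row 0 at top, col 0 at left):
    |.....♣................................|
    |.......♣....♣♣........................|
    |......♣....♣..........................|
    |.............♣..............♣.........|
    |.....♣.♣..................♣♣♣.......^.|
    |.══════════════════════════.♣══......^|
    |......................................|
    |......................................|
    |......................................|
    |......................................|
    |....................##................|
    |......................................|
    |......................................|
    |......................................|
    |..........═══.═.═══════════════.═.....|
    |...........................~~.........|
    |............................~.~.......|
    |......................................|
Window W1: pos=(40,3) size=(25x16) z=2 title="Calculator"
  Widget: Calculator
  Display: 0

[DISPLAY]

                   ┃                              
───────────────────┨                              
┏━━━━━━━━━━━━━━━━━━━━━━━┓                         
┃ Calculator            ┃                         
┠───────────────────────┨                         
┃                      0┃                         
┃┌───┬───┬───┬───┐      ┃                         
┃│ 7 │ 8 │ 9 │ ÷ │      ┃                         
┃├───┼───┼───┼───┤      ┃                         
┃│ 4 │ 5 │ 6 │ × │      ┃                         
┃├───┼───┼───┼───┤      ┃                         
┃│ 1 │ 2 │ 3 │ - │      ┃                         
┃├───┼───┼───┼───┤      ┃                         
┃│ 0 │ . │ = │ + │      ┃                         
┃├───┼───┼───┼───┤      ┃                         
┃│ C │ MC│ MR│ M+│      ┃                         
┃└───┴───┴───┴───┘      ┃                         
┗━━━━━━━━━━━━━━━━━━━━━━━┛                         


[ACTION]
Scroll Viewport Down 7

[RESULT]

┏━━━━━━━━━━━━━━━━━━━━━━━┓                         
┃ Calculator            ┃                         
┠───────────────────────┨                         
┃                      0┃                         
┃┌───┬───┬───┬───┐      ┃                         
┃│ 7 │ 8 │ 9 │ ÷ │      ┃                         
┃├───┼───┼───┼───┤      ┃                         
┃│ 4 │ 5 │ 6 │ × │      ┃                         
┃├───┼───┼───┼───┤      ┃                         
┃│ 1 │ 2 │ 3 │ - │      ┃                         
┃├───┼───┼───┼───┤      ┃                         
┃│ 0 │ . │ = │ + │      ┃                         
┃├───┼───┼───┼───┤      ┃                         
┃│ C │ MC│ MR│ M+│      ┃                         
┃└───┴───┴───┴───┘      ┃                         
┗━━━━━━━━━━━━━━━━━━━━━━━┛                         
                                                  
                                                  


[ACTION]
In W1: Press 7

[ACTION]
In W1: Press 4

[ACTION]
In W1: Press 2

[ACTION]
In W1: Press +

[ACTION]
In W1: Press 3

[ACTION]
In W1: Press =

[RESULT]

┏━━━━━━━━━━━━━━━━━━━━━━━┓                         
┃ Calculator            ┃                         
┠───────────────────────┨                         
┃                    745┃                         
┃┌───┬───┬───┬───┐      ┃                         
┃│ 7 │ 8 │ 9 │ ÷ │      ┃                         
┃├───┼───┼───┼───┤      ┃                         
┃│ 4 │ 5 │ 6 │ × │      ┃                         
┃├───┼───┼───┼───┤      ┃                         
┃│ 1 │ 2 │ 3 │ - │      ┃                         
┃├───┼───┼───┼───┤      ┃                         
┃│ 0 │ . │ = │ + │      ┃                         
┃├───┼───┼───┼───┤      ┃                         
┃│ C │ MC│ MR│ M+│      ┃                         
┃└───┴───┴───┴───┘      ┃                         
┗━━━━━━━━━━━━━━━━━━━━━━━┛                         
                                                  
                                                  
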